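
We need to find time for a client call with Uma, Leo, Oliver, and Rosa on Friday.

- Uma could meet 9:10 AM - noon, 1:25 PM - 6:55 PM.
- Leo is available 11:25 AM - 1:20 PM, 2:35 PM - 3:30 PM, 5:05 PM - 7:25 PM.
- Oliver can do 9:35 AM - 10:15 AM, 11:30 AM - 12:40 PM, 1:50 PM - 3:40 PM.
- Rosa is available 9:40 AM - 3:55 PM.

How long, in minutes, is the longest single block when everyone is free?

55

Uma ∩ Leo: 11:25-12:00, 14:35-15:30, 17:05-18:55.
Uma ∩ Leo ∩ Oliver: 11:30-12:00, 14:35-15:30.
Uma ∩ Leo ∩ Oliver ∩ Rosa: 11:30-12:00, 14:35-15:30.
The longest is 14:35-15:30 at 55 minutes.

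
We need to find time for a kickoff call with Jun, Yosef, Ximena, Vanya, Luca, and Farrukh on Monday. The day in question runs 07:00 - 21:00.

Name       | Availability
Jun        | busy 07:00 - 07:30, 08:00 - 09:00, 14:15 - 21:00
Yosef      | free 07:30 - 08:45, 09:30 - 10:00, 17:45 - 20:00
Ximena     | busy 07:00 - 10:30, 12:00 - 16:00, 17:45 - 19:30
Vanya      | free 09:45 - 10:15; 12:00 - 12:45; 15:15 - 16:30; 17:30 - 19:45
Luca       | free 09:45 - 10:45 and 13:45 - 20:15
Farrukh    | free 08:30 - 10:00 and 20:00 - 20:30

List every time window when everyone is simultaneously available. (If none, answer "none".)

none

Jun free: 07:30-08:00, 09:00-14:15 (invert busy blocks within the working day).
Yosef free: 07:30-08:45, 09:30-10:00, 17:45-20:00.
Ximena free: 10:30-12:00, 16:00-17:45, 19:30-21:00 (invert busy blocks within the working day).
Vanya free: 09:45-10:15, 12:00-12:45, 15:15-16:30, 17:30-19:45.
Luca free: 09:45-10:45, 13:45-20:15.
Farrukh free: 08:30-10:00, 20:00-20:30.
Jun ∩ Yosef: 07:30-08:00, 09:30-10:00.
Jun ∩ Yosef ∩ Ximena: ∅.
Jun ∩ Yosef ∩ Ximena ∩ Vanya: ∅.
Jun ∩ Yosef ∩ Ximena ∩ Vanya ∩ Luca: ∅.
Jun ∩ Yosef ∩ Ximena ∩ Vanya ∩ Luca ∩ Farrukh: ∅.
There is no time when everyone is free.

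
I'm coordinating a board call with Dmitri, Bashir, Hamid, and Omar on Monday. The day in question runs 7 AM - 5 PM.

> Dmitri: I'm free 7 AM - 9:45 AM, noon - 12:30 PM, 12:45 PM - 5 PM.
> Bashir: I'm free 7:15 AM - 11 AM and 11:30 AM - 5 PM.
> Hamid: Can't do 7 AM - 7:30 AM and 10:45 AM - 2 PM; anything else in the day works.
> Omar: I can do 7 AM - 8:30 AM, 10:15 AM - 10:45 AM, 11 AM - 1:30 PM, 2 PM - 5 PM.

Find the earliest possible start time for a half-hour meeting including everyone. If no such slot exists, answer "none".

Dmitri free: 07:00-09:45, 12:00-12:30, 12:45-17:00.
Bashir free: 07:15-11:00, 11:30-17:00.
Hamid free: 07:30-10:45, 14:00-17:00 (invert busy blocks within the working day).
Omar free: 07:00-08:30, 10:15-10:45, 11:00-13:30, 14:00-17:00.
Dmitri ∩ Bashir: 07:15-09:45, 12:00-12:30, 12:45-17:00.
Dmitri ∩ Bashir ∩ Hamid: 07:30-09:45, 14:00-17:00.
Dmitri ∩ Bashir ∩ Hamid ∩ Omar: 07:30-08:30, 14:00-17:00.
The first common window of at least 30 minutes is 07:30-08:30, so the earliest start is 07:30.

07:30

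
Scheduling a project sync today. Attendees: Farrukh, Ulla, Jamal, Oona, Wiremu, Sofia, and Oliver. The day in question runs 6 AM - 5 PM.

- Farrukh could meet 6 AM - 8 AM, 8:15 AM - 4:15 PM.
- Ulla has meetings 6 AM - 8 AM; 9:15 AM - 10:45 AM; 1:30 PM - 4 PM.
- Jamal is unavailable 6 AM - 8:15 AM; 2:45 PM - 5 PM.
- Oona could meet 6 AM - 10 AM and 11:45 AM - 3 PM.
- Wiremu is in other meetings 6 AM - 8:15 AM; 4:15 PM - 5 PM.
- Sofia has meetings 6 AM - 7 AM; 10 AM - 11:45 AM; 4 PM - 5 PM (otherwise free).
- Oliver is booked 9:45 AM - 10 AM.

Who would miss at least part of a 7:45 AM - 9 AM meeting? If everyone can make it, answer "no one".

Farrukh free: 06:00-08:00, 08:15-16:15.
Ulla free: 08:00-09:15, 10:45-13:30, 16:00-17:00 (invert busy blocks within the working day).
Jamal free: 08:15-14:45 (invert busy blocks within the working day).
Oona free: 06:00-10:00, 11:45-15:00.
Wiremu free: 08:15-16:15 (invert busy blocks within the working day).
Sofia free: 07:00-10:00, 11:45-16:00 (invert busy blocks within the working day).
Oliver free: 06:00-09:45, 10:00-17:00 (invert busy blocks within the working day).
Farrukh: not fully free for 07:45-09:00. Ulla: not fully free for 07:45-09:00. Jamal: not fully free for 07:45-09:00. Oona: free for 07:45-09:00. Wiremu: not fully free for 07:45-09:00. Sofia: free for 07:45-09:00. Oliver: free for 07:45-09:00.

Farrukh, Jamal, Ulla, Wiremu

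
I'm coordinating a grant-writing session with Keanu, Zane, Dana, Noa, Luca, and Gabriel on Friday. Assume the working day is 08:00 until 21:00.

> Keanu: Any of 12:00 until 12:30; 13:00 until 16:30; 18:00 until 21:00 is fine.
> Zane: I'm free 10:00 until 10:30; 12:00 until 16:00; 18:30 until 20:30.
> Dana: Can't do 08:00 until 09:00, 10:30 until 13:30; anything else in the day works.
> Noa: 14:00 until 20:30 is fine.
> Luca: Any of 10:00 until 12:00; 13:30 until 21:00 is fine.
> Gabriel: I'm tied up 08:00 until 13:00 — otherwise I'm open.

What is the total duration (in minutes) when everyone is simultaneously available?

Keanu free: 12:00-12:30, 13:00-16:30, 18:00-21:00.
Zane free: 10:00-10:30, 12:00-16:00, 18:30-20:30.
Dana free: 09:00-10:30, 13:30-21:00 (invert busy blocks within the working day).
Noa free: 14:00-20:30.
Luca free: 10:00-12:00, 13:30-21:00.
Gabriel free: 13:00-21:00 (invert busy blocks within the working day).
Keanu ∩ Zane: 12:00-12:30, 13:00-16:00, 18:30-20:30.
Keanu ∩ Zane ∩ Dana: 13:30-16:00, 18:30-20:30.
Keanu ∩ Zane ∩ Dana ∩ Noa: 14:00-16:00, 18:30-20:30.
Keanu ∩ Zane ∩ Dana ∩ Noa ∩ Luca: 14:00-16:00, 18:30-20:30.
Keanu ∩ Zane ∩ Dana ∩ Noa ∩ Luca ∩ Gabriel: 14:00-16:00, 18:30-20:30.
Summing the common windows: 120 + 120 = 240 minutes.

240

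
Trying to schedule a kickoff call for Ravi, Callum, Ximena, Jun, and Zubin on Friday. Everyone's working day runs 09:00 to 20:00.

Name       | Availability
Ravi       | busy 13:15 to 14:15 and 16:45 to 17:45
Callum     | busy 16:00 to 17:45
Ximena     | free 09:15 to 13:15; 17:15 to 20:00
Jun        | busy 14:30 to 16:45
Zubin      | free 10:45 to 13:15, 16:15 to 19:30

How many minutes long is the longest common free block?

Ravi free: 09:00-13:15, 14:15-16:45, 17:45-20:00 (invert busy blocks within the working day).
Callum free: 09:00-16:00, 17:45-20:00 (invert busy blocks within the working day).
Ximena free: 09:15-13:15, 17:15-20:00.
Jun free: 09:00-14:30, 16:45-20:00 (invert busy blocks within the working day).
Zubin free: 10:45-13:15, 16:15-19:30.
Ravi ∩ Callum: 09:00-13:15, 14:15-16:00, 17:45-20:00.
Ravi ∩ Callum ∩ Ximena: 09:15-13:15, 17:45-20:00.
Ravi ∩ Callum ∩ Ximena ∩ Jun: 09:15-13:15, 17:45-20:00.
Ravi ∩ Callum ∩ Ximena ∩ Jun ∩ Zubin: 10:45-13:15, 17:45-19:30.
Those are the intersection windows.
The longest is 10:45-13:15 at 150 minutes.

150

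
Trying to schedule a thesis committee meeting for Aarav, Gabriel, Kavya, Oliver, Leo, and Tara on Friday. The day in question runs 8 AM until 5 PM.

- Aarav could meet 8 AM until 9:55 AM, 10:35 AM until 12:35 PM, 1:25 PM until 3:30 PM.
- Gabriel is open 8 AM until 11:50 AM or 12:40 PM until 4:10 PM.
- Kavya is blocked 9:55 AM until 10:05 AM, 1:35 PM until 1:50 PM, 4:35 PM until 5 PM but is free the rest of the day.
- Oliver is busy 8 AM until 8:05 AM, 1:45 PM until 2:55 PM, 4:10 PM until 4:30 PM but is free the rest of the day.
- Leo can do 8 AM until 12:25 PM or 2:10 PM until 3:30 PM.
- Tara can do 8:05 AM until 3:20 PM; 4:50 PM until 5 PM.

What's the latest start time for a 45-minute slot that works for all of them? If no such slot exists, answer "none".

Aarav free: 08:00-09:55, 10:35-12:35, 13:25-15:30.
Gabriel free: 08:00-11:50, 12:40-16:10.
Kavya free: 08:00-09:55, 10:05-13:35, 13:50-16:35 (invert busy blocks within the working day).
Oliver free: 08:05-13:45, 14:55-16:10, 16:30-17:00 (invert busy blocks within the working day).
Leo free: 08:00-12:25, 14:10-15:30.
Tara free: 08:05-15:20, 16:50-17:00.
Aarav ∩ Gabriel: 08:00-09:55, 10:35-11:50, 13:25-15:30.
Aarav ∩ Gabriel ∩ Kavya: 08:00-09:55, 10:35-11:50, 13:25-13:35, 13:50-15:30.
Aarav ∩ Gabriel ∩ Kavya ∩ Oliver: 08:05-09:55, 10:35-11:50, 13:25-13:35, 14:55-15:30.
Aarav ∩ Gabriel ∩ Kavya ∩ Oliver ∩ Leo: 08:05-09:55, 10:35-11:50, 14:55-15:30.
Aarav ∩ Gabriel ∩ Kavya ∩ Oliver ∩ Leo ∩ Tara: 08:05-09:55, 10:35-11:50, 14:55-15:20.
The last common window of at least 45 minutes is 10:35-11:50; a 45-minute meeting can start as late as 11:05 and still end by 11:50.

11:05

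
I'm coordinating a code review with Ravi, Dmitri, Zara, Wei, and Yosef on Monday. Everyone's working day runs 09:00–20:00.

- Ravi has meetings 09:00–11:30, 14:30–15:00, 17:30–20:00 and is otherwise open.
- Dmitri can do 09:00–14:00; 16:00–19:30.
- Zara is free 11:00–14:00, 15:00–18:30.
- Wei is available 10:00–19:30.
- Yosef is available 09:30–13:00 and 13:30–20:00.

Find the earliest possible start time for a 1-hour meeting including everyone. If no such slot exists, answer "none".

Ravi free: 11:30-14:30, 15:00-17:30 (invert busy blocks within the working day).
Dmitri free: 09:00-14:00, 16:00-19:30.
Zara free: 11:00-14:00, 15:00-18:30.
Wei free: 10:00-19:30.
Yosef free: 09:30-13:00, 13:30-20:00.
Ravi ∩ Dmitri: 11:30-14:00, 16:00-17:30.
Ravi ∩ Dmitri ∩ Zara: 11:30-14:00, 16:00-17:30.
Ravi ∩ Dmitri ∩ Zara ∩ Wei: 11:30-14:00, 16:00-17:30.
Ravi ∩ Dmitri ∩ Zara ∩ Wei ∩ Yosef: 11:30-13:00, 13:30-14:00, 16:00-17:30.
The first common window of at least 60 minutes is 11:30-13:00, so the earliest start is 11:30.

11:30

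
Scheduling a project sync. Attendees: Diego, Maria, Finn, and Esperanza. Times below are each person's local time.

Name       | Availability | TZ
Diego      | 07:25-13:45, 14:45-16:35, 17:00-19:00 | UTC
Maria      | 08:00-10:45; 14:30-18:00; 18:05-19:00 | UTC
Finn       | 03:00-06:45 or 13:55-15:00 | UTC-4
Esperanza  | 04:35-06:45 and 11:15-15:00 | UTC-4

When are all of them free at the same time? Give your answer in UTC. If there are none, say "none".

Diego in UTC: 07:25-13:45, 14:45-16:35, 17:00-19:00.
Maria in UTC: 08:00-10:45, 14:30-18:00, 18:05-19:00.
Finn in UTC: 07:00-10:45, 17:55-19:00 (add 4h to convert from UTC-4).
Esperanza in UTC: 08:35-10:45, 15:15-19:00 (add 4h to convert from UTC-4).
Diego ∩ Maria: 08:00-10:45, 14:45-16:35, 17:00-18:00, 18:05-19:00.
Diego ∩ Maria ∩ Finn: 08:00-10:45, 17:55-18:00, 18:05-19:00.
Diego ∩ Maria ∩ Finn ∩ Esperanza: 08:35-10:45, 17:55-18:00, 18:05-19:00.

08:35-10:45, 17:55-18:00, 18:05-19:00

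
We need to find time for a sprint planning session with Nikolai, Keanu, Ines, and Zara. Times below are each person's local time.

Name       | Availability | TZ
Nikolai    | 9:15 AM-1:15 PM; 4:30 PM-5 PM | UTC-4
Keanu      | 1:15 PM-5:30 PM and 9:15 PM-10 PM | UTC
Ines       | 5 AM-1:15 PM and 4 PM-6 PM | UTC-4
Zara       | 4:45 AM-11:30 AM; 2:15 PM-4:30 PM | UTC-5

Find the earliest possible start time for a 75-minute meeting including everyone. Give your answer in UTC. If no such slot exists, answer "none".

Nikolai in UTC: 13:15-17:15, 20:30-21:00 (add 4h to convert from UTC-4).
Keanu in UTC: 13:15-17:30, 21:15-22:00.
Ines in UTC: 09:00-17:15, 20:00-22:00 (add 4h to convert from UTC-4).
Zara in UTC: 09:45-16:30, 19:15-21:30 (add 5h to convert from UTC-5).
Nikolai ∩ Keanu: 13:15-17:15.
Nikolai ∩ Keanu ∩ Ines: 13:15-17:15.
Nikolai ∩ Keanu ∩ Ines ∩ Zara: 13:15-16:30.
The first common window of at least 75 minutes is 13:15-16:30, so the earliest start is 13:15.

13:15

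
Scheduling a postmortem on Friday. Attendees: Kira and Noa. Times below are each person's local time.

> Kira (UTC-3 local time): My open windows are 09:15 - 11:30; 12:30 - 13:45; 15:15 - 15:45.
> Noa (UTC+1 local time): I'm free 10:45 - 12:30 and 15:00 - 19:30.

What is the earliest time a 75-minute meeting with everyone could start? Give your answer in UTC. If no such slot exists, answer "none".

Kira in UTC: 12:15-14:30, 15:30-16:45, 18:15-18:45 (add 3h to convert from UTC-3).
Noa in UTC: 09:45-11:30, 14:00-18:30 (subtract 1h to convert from UTC+1).
Kira ∩ Noa: 14:00-14:30, 15:30-16:45, 18:15-18:30.
The first common window of at least 75 minutes is 15:30-16:45, so the earliest start is 15:30.

15:30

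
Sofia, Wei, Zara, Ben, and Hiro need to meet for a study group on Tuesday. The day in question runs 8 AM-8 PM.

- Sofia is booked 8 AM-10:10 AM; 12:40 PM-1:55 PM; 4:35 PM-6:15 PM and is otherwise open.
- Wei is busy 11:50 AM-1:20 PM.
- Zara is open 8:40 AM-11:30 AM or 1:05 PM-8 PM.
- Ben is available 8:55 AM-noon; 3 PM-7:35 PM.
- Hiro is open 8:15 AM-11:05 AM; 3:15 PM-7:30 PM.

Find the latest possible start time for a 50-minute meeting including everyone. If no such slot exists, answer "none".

Sofia free: 10:10-12:40, 13:55-16:35, 18:15-20:00 (invert busy blocks within the working day).
Wei free: 08:00-11:50, 13:20-20:00 (invert busy blocks within the working day).
Zara free: 08:40-11:30, 13:05-20:00.
Ben free: 08:55-12:00, 15:00-19:35.
Hiro free: 08:15-11:05, 15:15-19:30.
Sofia ∩ Wei: 10:10-11:50, 13:55-16:35, 18:15-20:00.
Sofia ∩ Wei ∩ Zara: 10:10-11:30, 13:55-16:35, 18:15-20:00.
Sofia ∩ Wei ∩ Zara ∩ Ben: 10:10-11:30, 15:00-16:35, 18:15-19:35.
Sofia ∩ Wei ∩ Zara ∩ Ben ∩ Hiro: 10:10-11:05, 15:15-16:35, 18:15-19:30.
Those are the intersection windows.
The last common window of at least 50 minutes is 18:15-19:30; a 50-minute meeting can start as late as 18:40 and still end by 19:30.

18:40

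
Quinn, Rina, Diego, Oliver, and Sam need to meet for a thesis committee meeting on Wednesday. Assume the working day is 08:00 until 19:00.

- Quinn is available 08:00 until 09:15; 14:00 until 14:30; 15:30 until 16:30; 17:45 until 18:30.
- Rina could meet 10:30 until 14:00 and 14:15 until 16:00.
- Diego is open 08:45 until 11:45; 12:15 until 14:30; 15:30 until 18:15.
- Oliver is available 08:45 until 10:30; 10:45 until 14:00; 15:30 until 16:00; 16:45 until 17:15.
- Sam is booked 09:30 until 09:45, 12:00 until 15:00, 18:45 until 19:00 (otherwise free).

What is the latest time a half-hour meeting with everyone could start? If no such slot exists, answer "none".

15:30

Quinn free: 08:00-09:15, 14:00-14:30, 15:30-16:30, 17:45-18:30.
Rina free: 10:30-14:00, 14:15-16:00.
Diego free: 08:45-11:45, 12:15-14:30, 15:30-18:15.
Oliver free: 08:45-10:30, 10:45-14:00, 15:30-16:00, 16:45-17:15.
Sam free: 08:00-09:30, 09:45-12:00, 15:00-18:45 (invert busy blocks within the working day).
Quinn ∩ Rina: 14:15-14:30, 15:30-16:00.
Quinn ∩ Rina ∩ Diego: 14:15-14:30, 15:30-16:00.
Quinn ∩ Rina ∩ Diego ∩ Oliver: 15:30-16:00.
Quinn ∩ Rina ∩ Diego ∩ Oliver ∩ Sam: 15:30-16:00.
The last common window of at least 30 minutes is 15:30-16:00; a 30-minute meeting can start as late as 15:30 and still end by 16:00.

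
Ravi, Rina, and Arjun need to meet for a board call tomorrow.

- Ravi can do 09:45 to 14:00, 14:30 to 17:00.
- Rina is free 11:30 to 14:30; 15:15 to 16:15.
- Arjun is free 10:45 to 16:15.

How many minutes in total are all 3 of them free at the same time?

Ravi ∩ Rina: 11:30-14:00, 15:15-16:15.
Ravi ∩ Rina ∩ Arjun: 11:30-14:00, 15:15-16:15.
So the common availability across everyone is 11:30-14:00, 15:15-16:15.
Summing the common windows: 150 + 60 = 210 minutes.

210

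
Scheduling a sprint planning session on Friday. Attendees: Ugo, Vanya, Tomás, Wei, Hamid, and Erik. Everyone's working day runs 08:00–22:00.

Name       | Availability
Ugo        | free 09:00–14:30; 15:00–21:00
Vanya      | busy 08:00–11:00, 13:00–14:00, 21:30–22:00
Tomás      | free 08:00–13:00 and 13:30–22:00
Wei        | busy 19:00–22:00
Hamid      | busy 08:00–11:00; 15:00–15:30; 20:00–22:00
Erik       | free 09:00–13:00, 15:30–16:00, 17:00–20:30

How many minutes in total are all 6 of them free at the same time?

Ugo free: 09:00-14:30, 15:00-21:00.
Vanya free: 11:00-13:00, 14:00-21:30 (invert busy blocks within the working day).
Tomás free: 08:00-13:00, 13:30-22:00.
Wei free: 08:00-19:00 (invert busy blocks within the working day).
Hamid free: 11:00-15:00, 15:30-20:00 (invert busy blocks within the working day).
Erik free: 09:00-13:00, 15:30-16:00, 17:00-20:30.
Ugo ∩ Vanya: 11:00-13:00, 14:00-14:30, 15:00-21:00.
Ugo ∩ Vanya ∩ Tomás: 11:00-13:00, 14:00-14:30, 15:00-21:00.
Ugo ∩ Vanya ∩ Tomás ∩ Wei: 11:00-13:00, 14:00-14:30, 15:00-19:00.
Ugo ∩ Vanya ∩ Tomás ∩ Wei ∩ Hamid: 11:00-13:00, 14:00-14:30, 15:30-19:00.
Ugo ∩ Vanya ∩ Tomás ∩ Wei ∩ Hamid ∩ Erik: 11:00-13:00, 15:30-16:00, 17:00-19:00.
Those are the intersection windows.
Summing the common windows: 120 + 30 + 120 = 270 minutes.

270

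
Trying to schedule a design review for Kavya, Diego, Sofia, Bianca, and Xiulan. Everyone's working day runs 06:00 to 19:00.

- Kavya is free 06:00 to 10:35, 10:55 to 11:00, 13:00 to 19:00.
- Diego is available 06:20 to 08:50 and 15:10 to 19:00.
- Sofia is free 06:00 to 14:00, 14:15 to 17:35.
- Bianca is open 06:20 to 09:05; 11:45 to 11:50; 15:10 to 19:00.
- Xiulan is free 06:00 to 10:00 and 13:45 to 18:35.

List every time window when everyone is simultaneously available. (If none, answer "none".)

06:20-08:50, 15:10-17:35

Kavya ∩ Diego: 06:20-08:50, 15:10-19:00.
Kavya ∩ Diego ∩ Sofia: 06:20-08:50, 15:10-17:35.
Kavya ∩ Diego ∩ Sofia ∩ Bianca: 06:20-08:50, 15:10-17:35.
Kavya ∩ Diego ∩ Sofia ∩ Bianca ∩ Xiulan: 06:20-08:50, 15:10-17:35.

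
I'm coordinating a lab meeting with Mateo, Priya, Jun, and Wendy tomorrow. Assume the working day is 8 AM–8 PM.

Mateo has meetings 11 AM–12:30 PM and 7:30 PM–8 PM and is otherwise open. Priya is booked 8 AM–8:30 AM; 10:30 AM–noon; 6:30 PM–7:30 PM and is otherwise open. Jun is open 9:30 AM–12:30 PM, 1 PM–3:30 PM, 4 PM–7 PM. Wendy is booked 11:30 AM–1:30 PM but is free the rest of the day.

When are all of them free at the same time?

Mateo free: 08:00-11:00, 12:30-19:30 (invert busy blocks within the working day).
Priya free: 08:30-10:30, 12:00-18:30, 19:30-20:00 (invert busy blocks within the working day).
Jun free: 09:30-12:30, 13:00-15:30, 16:00-19:00.
Wendy free: 08:00-11:30, 13:30-20:00 (invert busy blocks within the working day).
Mateo ∩ Priya: 08:30-10:30, 12:30-18:30.
Mateo ∩ Priya ∩ Jun: 09:30-10:30, 13:00-15:30, 16:00-18:30.
Mateo ∩ Priya ∩ Jun ∩ Wendy: 09:30-10:30, 13:30-15:30, 16:00-18:30.

09:30-10:30, 13:30-15:30, 16:00-18:30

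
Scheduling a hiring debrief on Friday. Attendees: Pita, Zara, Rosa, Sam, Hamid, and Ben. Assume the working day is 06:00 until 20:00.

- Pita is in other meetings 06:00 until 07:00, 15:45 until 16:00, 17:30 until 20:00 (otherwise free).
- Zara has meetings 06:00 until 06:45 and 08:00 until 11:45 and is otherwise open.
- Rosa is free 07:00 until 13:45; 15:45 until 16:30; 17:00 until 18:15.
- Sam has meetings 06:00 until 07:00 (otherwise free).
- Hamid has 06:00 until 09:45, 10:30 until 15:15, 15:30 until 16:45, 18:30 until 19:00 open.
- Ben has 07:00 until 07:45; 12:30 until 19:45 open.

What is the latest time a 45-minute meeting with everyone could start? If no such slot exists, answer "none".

13:00

Pita free: 07:00-15:45, 16:00-17:30 (invert busy blocks within the working day).
Zara free: 06:45-08:00, 11:45-20:00 (invert busy blocks within the working day).
Rosa free: 07:00-13:45, 15:45-16:30, 17:00-18:15.
Sam free: 07:00-20:00 (invert busy blocks within the working day).
Hamid free: 06:00-09:45, 10:30-15:15, 15:30-16:45, 18:30-19:00.
Ben free: 07:00-07:45, 12:30-19:45.
Pita ∩ Zara: 07:00-08:00, 11:45-15:45, 16:00-17:30.
Pita ∩ Zara ∩ Rosa: 07:00-08:00, 11:45-13:45, 16:00-16:30, 17:00-17:30.
Pita ∩ Zara ∩ Rosa ∩ Sam: 07:00-08:00, 11:45-13:45, 16:00-16:30, 17:00-17:30.
Pita ∩ Zara ∩ Rosa ∩ Sam ∩ Hamid: 07:00-08:00, 11:45-13:45, 16:00-16:30.
Pita ∩ Zara ∩ Rosa ∩ Sam ∩ Hamid ∩ Ben: 07:00-07:45, 12:30-13:45, 16:00-16:30.
So the common availability across everyone is 07:00-07:45, 12:30-13:45, 16:00-16:30.
The last common window of at least 45 minutes is 12:30-13:45; a 45-minute meeting can start as late as 13:00 and still end by 13:45.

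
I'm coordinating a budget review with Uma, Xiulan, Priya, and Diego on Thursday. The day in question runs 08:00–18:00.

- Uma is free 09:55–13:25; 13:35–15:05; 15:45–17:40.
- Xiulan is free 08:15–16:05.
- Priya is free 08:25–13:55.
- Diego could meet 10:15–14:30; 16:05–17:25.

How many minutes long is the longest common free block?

190

Uma ∩ Xiulan: 09:55-13:25, 13:35-15:05, 15:45-16:05.
Uma ∩ Xiulan ∩ Priya: 09:55-13:25, 13:35-13:55.
Uma ∩ Xiulan ∩ Priya ∩ Diego: 10:15-13:25, 13:35-13:55.
So the common availability across everyone is 10:15-13:25, 13:35-13:55.
The longest is 10:15-13:25 at 190 minutes.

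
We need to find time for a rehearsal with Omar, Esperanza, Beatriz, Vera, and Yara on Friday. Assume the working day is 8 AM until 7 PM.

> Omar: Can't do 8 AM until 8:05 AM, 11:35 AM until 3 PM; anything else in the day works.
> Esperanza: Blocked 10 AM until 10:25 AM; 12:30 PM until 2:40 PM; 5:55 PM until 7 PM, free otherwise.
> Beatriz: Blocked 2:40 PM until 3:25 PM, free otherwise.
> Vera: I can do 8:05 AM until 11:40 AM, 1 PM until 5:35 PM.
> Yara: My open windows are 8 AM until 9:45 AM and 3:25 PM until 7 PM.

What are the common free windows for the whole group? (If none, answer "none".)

Omar free: 08:05-11:35, 15:00-19:00 (invert busy blocks within the working day).
Esperanza free: 08:00-10:00, 10:25-12:30, 14:40-17:55 (invert busy blocks within the working day).
Beatriz free: 08:00-14:40, 15:25-19:00 (invert busy blocks within the working day).
Vera free: 08:05-11:40, 13:00-17:35.
Yara free: 08:00-09:45, 15:25-19:00.
Omar ∩ Esperanza: 08:05-10:00, 10:25-11:35, 15:00-17:55.
Omar ∩ Esperanza ∩ Beatriz: 08:05-10:00, 10:25-11:35, 15:25-17:55.
Omar ∩ Esperanza ∩ Beatriz ∩ Vera: 08:05-10:00, 10:25-11:35, 15:25-17:35.
Omar ∩ Esperanza ∩ Beatriz ∩ Vera ∩ Yara: 08:05-09:45, 15:25-17:35.
Those are the intersection windows.

08:05-09:45, 15:25-17:35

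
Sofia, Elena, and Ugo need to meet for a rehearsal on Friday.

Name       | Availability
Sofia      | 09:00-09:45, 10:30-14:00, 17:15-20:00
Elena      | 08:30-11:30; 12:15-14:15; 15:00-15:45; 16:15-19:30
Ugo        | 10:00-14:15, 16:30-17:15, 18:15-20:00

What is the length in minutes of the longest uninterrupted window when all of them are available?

Sofia ∩ Elena: 09:00-09:45, 10:30-11:30, 12:15-14:00, 17:15-19:30.
Sofia ∩ Elena ∩ Ugo: 10:30-11:30, 12:15-14:00, 18:15-19:30.
The longest is 12:15-14:00 at 105 minutes.

105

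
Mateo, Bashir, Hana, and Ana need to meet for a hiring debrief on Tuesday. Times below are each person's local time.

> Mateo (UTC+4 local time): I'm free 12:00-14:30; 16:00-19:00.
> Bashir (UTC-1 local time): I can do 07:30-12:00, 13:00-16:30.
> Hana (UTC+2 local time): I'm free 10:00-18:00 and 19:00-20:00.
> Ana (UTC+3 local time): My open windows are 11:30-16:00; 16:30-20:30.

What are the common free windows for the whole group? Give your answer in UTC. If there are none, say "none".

08:30-10:30, 12:00-13:00, 14:00-15:00

Mateo in UTC: 08:00-10:30, 12:00-15:00 (subtract 4h to convert from UTC+4).
Bashir in UTC: 08:30-13:00, 14:00-17:30 (add 1h to convert from UTC-1).
Hana in UTC: 08:00-16:00, 17:00-18:00 (subtract 2h to convert from UTC+2).
Ana in UTC: 08:30-13:00, 13:30-17:30 (subtract 3h to convert from UTC+3).
Mateo ∩ Bashir: 08:30-10:30, 12:00-13:00, 14:00-15:00.
Mateo ∩ Bashir ∩ Hana: 08:30-10:30, 12:00-13:00, 14:00-15:00.
Mateo ∩ Bashir ∩ Hana ∩ Ana: 08:30-10:30, 12:00-13:00, 14:00-15:00.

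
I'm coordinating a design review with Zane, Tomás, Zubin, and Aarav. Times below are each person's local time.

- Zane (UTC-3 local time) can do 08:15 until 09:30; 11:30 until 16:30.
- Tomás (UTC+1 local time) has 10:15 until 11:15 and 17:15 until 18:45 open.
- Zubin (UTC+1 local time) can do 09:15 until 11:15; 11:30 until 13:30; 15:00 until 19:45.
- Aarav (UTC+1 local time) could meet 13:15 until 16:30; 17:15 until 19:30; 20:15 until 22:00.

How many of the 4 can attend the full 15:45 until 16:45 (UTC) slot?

2

Zane in UTC: 11:15-12:30, 14:30-19:30 (add 3h to convert from UTC-3).
Tomás in UTC: 09:15-10:15, 16:15-17:45 (subtract 1h to convert from UTC+1).
Zubin in UTC: 08:15-10:15, 10:30-12:30, 14:00-18:45 (subtract 1h to convert from UTC+1).
Aarav in UTC: 12:15-15:30, 16:15-18:30, 19:15-21:00 (subtract 1h to convert from UTC+1).
Zane and Zubin can make the full 15:45-16:45 slot — that's 2.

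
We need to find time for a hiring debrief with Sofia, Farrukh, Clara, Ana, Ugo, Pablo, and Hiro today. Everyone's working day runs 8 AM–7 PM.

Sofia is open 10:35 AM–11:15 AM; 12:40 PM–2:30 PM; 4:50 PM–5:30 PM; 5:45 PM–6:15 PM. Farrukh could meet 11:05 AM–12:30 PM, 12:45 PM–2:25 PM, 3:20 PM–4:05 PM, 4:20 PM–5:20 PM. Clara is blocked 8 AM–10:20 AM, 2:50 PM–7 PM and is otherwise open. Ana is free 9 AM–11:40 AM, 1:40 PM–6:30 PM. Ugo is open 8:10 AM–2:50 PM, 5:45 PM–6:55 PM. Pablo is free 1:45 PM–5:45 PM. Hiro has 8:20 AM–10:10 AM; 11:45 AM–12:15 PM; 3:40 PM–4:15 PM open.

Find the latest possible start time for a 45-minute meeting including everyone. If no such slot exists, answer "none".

Sofia free: 10:35-11:15, 12:40-14:30, 16:50-17:30, 17:45-18:15.
Farrukh free: 11:05-12:30, 12:45-14:25, 15:20-16:05, 16:20-17:20.
Clara free: 10:20-14:50 (invert busy blocks within the working day).
Ana free: 09:00-11:40, 13:40-18:30.
Ugo free: 08:10-14:50, 17:45-18:55.
Pablo free: 13:45-17:45.
Hiro free: 08:20-10:10, 11:45-12:15, 15:40-16:15.
Sofia ∩ Farrukh: 11:05-11:15, 12:45-14:25, 16:50-17:20.
Sofia ∩ Farrukh ∩ Clara: 11:05-11:15, 12:45-14:25.
Sofia ∩ Farrukh ∩ Clara ∩ Ana: 11:05-11:15, 13:40-14:25.
Sofia ∩ Farrukh ∩ Clara ∩ Ana ∩ Ugo: 11:05-11:15, 13:40-14:25.
Sofia ∩ Farrukh ∩ Clara ∩ Ana ∩ Ugo ∩ Pablo: 13:45-14:25.
Sofia ∩ Farrukh ∩ Clara ∩ Ana ∩ Ugo ∩ Pablo ∩ Hiro: ∅.
There is no time when everyone is free.
No common window is at least 45 minutes long.

none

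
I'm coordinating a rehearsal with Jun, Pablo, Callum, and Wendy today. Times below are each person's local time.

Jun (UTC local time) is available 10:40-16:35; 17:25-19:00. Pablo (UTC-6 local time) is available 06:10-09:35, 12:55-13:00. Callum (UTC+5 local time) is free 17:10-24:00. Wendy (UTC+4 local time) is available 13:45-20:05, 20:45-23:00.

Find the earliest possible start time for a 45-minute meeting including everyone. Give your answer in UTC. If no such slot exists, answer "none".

Jun in UTC: 10:40-16:35, 17:25-19:00.
Pablo in UTC: 12:10-15:35, 18:55-19:00 (add 6h to convert from UTC-6).
Callum in UTC: 12:10-19:00 (subtract 5h to convert from UTC+5).
Wendy in UTC: 09:45-16:05, 16:45-19:00 (subtract 4h to convert from UTC+4).
Jun ∩ Pablo: 12:10-15:35, 18:55-19:00.
Jun ∩ Pablo ∩ Callum: 12:10-15:35, 18:55-19:00.
Jun ∩ Pablo ∩ Callum ∩ Wendy: 12:10-15:35, 18:55-19:00.
Those are the intersection windows.
The first common window of at least 45 minutes is 12:10-15:35, so the earliest start is 12:10.

12:10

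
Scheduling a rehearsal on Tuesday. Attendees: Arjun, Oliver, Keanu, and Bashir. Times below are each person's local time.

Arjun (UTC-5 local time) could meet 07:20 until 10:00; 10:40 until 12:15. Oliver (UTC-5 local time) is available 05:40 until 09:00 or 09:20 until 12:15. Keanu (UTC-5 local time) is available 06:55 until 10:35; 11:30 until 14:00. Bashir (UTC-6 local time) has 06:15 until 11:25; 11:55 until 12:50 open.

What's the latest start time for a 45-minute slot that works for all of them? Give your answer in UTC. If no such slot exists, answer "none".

Arjun in UTC: 12:20-15:00, 15:40-17:15 (add 5h to convert from UTC-5).
Oliver in UTC: 10:40-14:00, 14:20-17:15 (add 5h to convert from UTC-5).
Keanu in UTC: 11:55-15:35, 16:30-19:00 (add 5h to convert from UTC-5).
Bashir in UTC: 12:15-17:25, 17:55-18:50 (add 6h to convert from UTC-6).
Arjun ∩ Oliver: 12:20-14:00, 14:20-15:00, 15:40-17:15.
Arjun ∩ Oliver ∩ Keanu: 12:20-14:00, 14:20-15:00, 16:30-17:15.
Arjun ∩ Oliver ∩ Keanu ∩ Bashir: 12:20-14:00, 14:20-15:00, 16:30-17:15.
The last common window of at least 45 minutes is 16:30-17:15; a 45-minute meeting can start as late as 16:30 and still end by 17:15.

16:30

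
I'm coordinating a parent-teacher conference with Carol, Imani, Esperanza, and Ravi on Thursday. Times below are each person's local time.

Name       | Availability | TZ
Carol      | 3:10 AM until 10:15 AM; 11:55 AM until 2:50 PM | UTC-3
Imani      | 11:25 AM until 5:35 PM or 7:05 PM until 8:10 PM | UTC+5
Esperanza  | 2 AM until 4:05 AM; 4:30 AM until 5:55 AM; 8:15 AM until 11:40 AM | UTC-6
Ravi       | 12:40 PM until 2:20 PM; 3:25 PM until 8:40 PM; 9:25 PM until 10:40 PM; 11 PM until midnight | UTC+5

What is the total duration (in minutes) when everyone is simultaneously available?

Carol in UTC: 06:10-13:15, 14:55-17:50 (add 3h to convert from UTC-3).
Imani in UTC: 06:25-12:35, 14:05-15:10 (subtract 5h to convert from UTC+5).
Esperanza in UTC: 08:00-10:05, 10:30-11:55, 14:15-17:40 (add 6h to convert from UTC-6).
Ravi in UTC: 07:40-09:20, 10:25-15:40, 16:25-17:40, 18:00-19:00 (subtract 5h to convert from UTC+5).
Carol ∩ Imani: 06:25-12:35, 14:55-15:10.
Carol ∩ Imani ∩ Esperanza: 08:00-10:05, 10:30-11:55, 14:55-15:10.
Carol ∩ Imani ∩ Esperanza ∩ Ravi: 08:00-09:20, 10:30-11:55, 14:55-15:10.
Summing the common windows: 80 + 85 + 15 = 180 minutes.

180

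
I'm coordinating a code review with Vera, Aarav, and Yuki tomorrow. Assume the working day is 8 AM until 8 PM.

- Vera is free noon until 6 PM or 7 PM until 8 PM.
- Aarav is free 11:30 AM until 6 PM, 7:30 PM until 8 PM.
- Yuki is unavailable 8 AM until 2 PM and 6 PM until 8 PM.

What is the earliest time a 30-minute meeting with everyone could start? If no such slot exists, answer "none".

Vera free: 12:00-18:00, 19:00-20:00.
Aarav free: 11:30-18:00, 19:30-20:00.
Yuki free: 14:00-18:00 (invert busy blocks within the working day).
Vera ∩ Aarav: 12:00-18:00, 19:30-20:00.
Vera ∩ Aarav ∩ Yuki: 14:00-18:00.
The first common window of at least 30 minutes is 14:00-18:00, so the earliest start is 14:00.

14:00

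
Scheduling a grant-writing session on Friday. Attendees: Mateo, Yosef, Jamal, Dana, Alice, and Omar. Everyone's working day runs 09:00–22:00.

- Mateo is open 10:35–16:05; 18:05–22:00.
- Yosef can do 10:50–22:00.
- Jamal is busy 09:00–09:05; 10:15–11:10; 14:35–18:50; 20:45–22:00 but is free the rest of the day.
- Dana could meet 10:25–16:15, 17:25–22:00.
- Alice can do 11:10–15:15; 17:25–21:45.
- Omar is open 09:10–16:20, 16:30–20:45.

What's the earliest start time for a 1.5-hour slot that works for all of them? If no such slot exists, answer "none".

11:10

Mateo free: 10:35-16:05, 18:05-22:00.
Yosef free: 10:50-22:00.
Jamal free: 09:05-10:15, 11:10-14:35, 18:50-20:45 (invert busy blocks within the working day).
Dana free: 10:25-16:15, 17:25-22:00.
Alice free: 11:10-15:15, 17:25-21:45.
Omar free: 09:10-16:20, 16:30-20:45.
Mateo ∩ Yosef: 10:50-16:05, 18:05-22:00.
Mateo ∩ Yosef ∩ Jamal: 11:10-14:35, 18:50-20:45.
Mateo ∩ Yosef ∩ Jamal ∩ Dana: 11:10-14:35, 18:50-20:45.
Mateo ∩ Yosef ∩ Jamal ∩ Dana ∩ Alice: 11:10-14:35, 18:50-20:45.
Mateo ∩ Yosef ∩ Jamal ∩ Dana ∩ Alice ∩ Omar: 11:10-14:35, 18:50-20:45.
Those are the intersection windows.
The first common window of at least 90 minutes is 11:10-14:35, so the earliest start is 11:10.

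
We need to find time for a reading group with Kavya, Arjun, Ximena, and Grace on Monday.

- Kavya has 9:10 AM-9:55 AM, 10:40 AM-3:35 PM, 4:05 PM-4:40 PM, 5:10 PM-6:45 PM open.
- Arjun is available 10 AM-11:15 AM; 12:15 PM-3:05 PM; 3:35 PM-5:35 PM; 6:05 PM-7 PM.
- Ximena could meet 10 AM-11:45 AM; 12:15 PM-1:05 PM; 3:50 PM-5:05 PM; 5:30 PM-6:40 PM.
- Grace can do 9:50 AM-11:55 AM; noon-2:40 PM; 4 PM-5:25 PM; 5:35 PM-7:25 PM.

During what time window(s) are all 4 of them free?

Kavya ∩ Arjun: 10:40-11:15, 12:15-15:05, 16:05-16:40, 17:10-17:35, 18:05-18:45.
Kavya ∩ Arjun ∩ Ximena: 10:40-11:15, 12:15-13:05, 16:05-16:40, 17:30-17:35, 18:05-18:40.
Kavya ∩ Arjun ∩ Ximena ∩ Grace: 10:40-11:15, 12:15-13:05, 16:05-16:40, 18:05-18:40.
So the common availability across everyone is 10:40-11:15, 12:15-13:05, 16:05-16:40, 18:05-18:40.

10:40-11:15, 12:15-13:05, 16:05-16:40, 18:05-18:40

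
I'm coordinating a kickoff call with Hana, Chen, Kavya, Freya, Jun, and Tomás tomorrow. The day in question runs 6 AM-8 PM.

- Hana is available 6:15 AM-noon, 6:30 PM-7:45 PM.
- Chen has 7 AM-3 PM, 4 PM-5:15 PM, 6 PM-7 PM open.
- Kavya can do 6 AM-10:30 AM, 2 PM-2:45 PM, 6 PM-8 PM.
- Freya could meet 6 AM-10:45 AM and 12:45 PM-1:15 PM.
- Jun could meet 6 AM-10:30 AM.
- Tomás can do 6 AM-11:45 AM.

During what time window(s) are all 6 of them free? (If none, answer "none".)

07:00-10:30

Hana ∩ Chen: 07:00-12:00, 18:30-19:00.
Hana ∩ Chen ∩ Kavya: 07:00-10:30, 18:30-19:00.
Hana ∩ Chen ∩ Kavya ∩ Freya: 07:00-10:30.
Hana ∩ Chen ∩ Kavya ∩ Freya ∩ Jun: 07:00-10:30.
Hana ∩ Chen ∩ Kavya ∩ Freya ∩ Jun ∩ Tomás: 07:00-10:30.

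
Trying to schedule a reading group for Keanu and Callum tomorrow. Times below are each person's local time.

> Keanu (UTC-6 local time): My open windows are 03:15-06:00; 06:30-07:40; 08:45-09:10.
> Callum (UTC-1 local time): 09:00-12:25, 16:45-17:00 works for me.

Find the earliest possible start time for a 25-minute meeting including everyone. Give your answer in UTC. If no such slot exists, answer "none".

10:00

Keanu in UTC: 09:15-12:00, 12:30-13:40, 14:45-15:10 (add 6h to convert from UTC-6).
Callum in UTC: 10:00-13:25, 17:45-18:00 (add 1h to convert from UTC-1).
Keanu ∩ Callum: 10:00-12:00, 12:30-13:25.
The first common window of at least 25 minutes is 10:00-12:00, so the earliest start is 10:00.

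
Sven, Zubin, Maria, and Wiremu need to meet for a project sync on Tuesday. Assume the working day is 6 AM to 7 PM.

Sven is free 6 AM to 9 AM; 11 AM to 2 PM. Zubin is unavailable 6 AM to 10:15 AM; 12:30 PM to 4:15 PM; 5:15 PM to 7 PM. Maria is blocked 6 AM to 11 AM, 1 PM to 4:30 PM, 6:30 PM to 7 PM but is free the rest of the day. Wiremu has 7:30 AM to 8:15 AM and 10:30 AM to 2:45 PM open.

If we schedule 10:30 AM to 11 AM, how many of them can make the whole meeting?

Sven free: 06:00-09:00, 11:00-14:00.
Zubin free: 10:15-12:30, 16:15-17:15 (invert busy blocks within the working day).
Maria free: 11:00-13:00, 16:30-18:30 (invert busy blocks within the working day).
Wiremu free: 07:30-08:15, 10:30-14:45.
Zubin and Wiremu can make the full 10:30-11:00 slot — that's 2.

2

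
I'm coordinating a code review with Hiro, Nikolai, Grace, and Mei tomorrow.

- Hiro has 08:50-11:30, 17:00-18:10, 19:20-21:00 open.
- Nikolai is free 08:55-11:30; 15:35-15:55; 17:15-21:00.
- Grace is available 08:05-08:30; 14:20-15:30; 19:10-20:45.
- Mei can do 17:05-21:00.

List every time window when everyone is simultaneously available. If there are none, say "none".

19:20-20:45

Hiro ∩ Nikolai: 08:55-11:30, 17:15-18:10, 19:20-21:00.
Hiro ∩ Nikolai ∩ Grace: 19:20-20:45.
Hiro ∩ Nikolai ∩ Grace ∩ Mei: 19:20-20:45.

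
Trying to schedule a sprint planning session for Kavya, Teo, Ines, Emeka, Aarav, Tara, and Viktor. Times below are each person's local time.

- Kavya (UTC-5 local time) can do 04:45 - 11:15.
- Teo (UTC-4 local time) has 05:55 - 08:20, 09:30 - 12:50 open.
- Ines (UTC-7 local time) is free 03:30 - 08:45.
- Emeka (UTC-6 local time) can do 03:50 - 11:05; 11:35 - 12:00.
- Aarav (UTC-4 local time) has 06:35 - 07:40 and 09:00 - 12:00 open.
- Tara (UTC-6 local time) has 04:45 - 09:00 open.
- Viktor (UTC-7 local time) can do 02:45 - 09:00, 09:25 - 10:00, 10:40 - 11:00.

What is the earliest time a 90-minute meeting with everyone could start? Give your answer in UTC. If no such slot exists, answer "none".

13:30

Kavya in UTC: 09:45-16:15 (add 5h to convert from UTC-5).
Teo in UTC: 09:55-12:20, 13:30-16:50 (add 4h to convert from UTC-4).
Ines in UTC: 10:30-15:45 (add 7h to convert from UTC-7).
Emeka in UTC: 09:50-17:05, 17:35-18:00 (add 6h to convert from UTC-6).
Aarav in UTC: 10:35-11:40, 13:00-16:00 (add 4h to convert from UTC-4).
Tara in UTC: 10:45-15:00 (add 6h to convert from UTC-6).
Viktor in UTC: 09:45-16:00, 16:25-17:00, 17:40-18:00 (add 7h to convert from UTC-7).
Kavya ∩ Teo: 09:55-12:20, 13:30-16:15.
Kavya ∩ Teo ∩ Ines: 10:30-12:20, 13:30-15:45.
Kavya ∩ Teo ∩ Ines ∩ Emeka: 10:30-12:20, 13:30-15:45.
Kavya ∩ Teo ∩ Ines ∩ Emeka ∩ Aarav: 10:35-11:40, 13:30-15:45.
Kavya ∩ Teo ∩ Ines ∩ Emeka ∩ Aarav ∩ Tara: 10:45-11:40, 13:30-15:00.
Kavya ∩ Teo ∩ Ines ∩ Emeka ∩ Aarav ∩ Tara ∩ Viktor: 10:45-11:40, 13:30-15:00.
The first common window of at least 90 minutes is 13:30-15:00, so the earliest start is 13:30.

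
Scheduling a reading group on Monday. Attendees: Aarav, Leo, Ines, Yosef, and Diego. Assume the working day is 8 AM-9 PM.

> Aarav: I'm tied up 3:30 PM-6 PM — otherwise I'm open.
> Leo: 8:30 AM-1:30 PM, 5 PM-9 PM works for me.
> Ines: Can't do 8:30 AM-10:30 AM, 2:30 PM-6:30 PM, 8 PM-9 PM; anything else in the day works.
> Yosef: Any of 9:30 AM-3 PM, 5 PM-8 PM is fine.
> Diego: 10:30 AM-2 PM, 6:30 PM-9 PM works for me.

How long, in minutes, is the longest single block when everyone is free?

Aarav free: 08:00-15:30, 18:00-21:00 (invert busy blocks within the working day).
Leo free: 08:30-13:30, 17:00-21:00.
Ines free: 08:00-08:30, 10:30-14:30, 18:30-20:00 (invert busy blocks within the working day).
Yosef free: 09:30-15:00, 17:00-20:00.
Diego free: 10:30-14:00, 18:30-21:00.
Aarav ∩ Leo: 08:30-13:30, 18:00-21:00.
Aarav ∩ Leo ∩ Ines: 10:30-13:30, 18:30-20:00.
Aarav ∩ Leo ∩ Ines ∩ Yosef: 10:30-13:30, 18:30-20:00.
Aarav ∩ Leo ∩ Ines ∩ Yosef ∩ Diego: 10:30-13:30, 18:30-20:00.
The longest is 10:30-13:30 at 180 minutes.

180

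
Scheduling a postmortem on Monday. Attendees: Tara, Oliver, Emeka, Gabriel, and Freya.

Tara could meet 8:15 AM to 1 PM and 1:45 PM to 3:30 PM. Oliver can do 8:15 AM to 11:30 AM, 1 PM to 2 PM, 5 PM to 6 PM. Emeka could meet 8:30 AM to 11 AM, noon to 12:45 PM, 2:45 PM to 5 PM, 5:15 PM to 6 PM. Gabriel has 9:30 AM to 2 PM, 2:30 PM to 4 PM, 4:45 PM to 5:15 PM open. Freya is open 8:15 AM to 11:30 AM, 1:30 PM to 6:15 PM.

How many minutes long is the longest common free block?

90

Tara ∩ Oliver: 08:15-11:30, 13:45-14:00.
Tara ∩ Oliver ∩ Emeka: 08:30-11:00.
Tara ∩ Oliver ∩ Emeka ∩ Gabriel: 09:30-11:00.
Tara ∩ Oliver ∩ Emeka ∩ Gabriel ∩ Freya: 09:30-11:00.
The longest is 09:30-11:00 at 90 minutes.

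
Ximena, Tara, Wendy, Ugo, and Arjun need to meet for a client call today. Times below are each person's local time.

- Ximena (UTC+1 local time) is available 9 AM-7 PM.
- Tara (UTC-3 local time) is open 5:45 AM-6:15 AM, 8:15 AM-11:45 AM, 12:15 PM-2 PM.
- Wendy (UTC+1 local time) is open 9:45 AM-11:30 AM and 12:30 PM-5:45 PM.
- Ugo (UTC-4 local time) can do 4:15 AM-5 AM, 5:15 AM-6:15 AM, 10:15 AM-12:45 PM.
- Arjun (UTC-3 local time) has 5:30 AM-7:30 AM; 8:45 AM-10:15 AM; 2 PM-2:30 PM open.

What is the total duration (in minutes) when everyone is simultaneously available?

Ximena in UTC: 08:00-18:00 (subtract 1h to convert from UTC+1).
Tara in UTC: 08:45-09:15, 11:15-14:45, 15:15-17:00 (add 3h to convert from UTC-3).
Wendy in UTC: 08:45-10:30, 11:30-16:45 (subtract 1h to convert from UTC+1).
Ugo in UTC: 08:15-09:00, 09:15-10:15, 14:15-16:45 (add 4h to convert from UTC-4).
Arjun in UTC: 08:30-10:30, 11:45-13:15, 17:00-17:30 (add 3h to convert from UTC-3).
Ximena ∩ Tara: 08:45-09:15, 11:15-14:45, 15:15-17:00.
Ximena ∩ Tara ∩ Wendy: 08:45-09:15, 11:30-14:45, 15:15-16:45.
Ximena ∩ Tara ∩ Wendy ∩ Ugo: 08:45-09:00, 14:15-14:45, 15:15-16:45.
Ximena ∩ Tara ∩ Wendy ∩ Ugo ∩ Arjun: 08:45-09:00.
That's a single block of 15 minutes.

15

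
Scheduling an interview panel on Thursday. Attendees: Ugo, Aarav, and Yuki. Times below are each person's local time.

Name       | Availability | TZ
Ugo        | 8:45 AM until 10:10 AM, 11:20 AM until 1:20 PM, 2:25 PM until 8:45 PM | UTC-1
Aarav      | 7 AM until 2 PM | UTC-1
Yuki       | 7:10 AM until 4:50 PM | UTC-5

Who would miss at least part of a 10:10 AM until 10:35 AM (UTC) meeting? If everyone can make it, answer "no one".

Ugo in UTC: 09:45-11:10, 12:20-14:20, 15:25-21:45 (add 1h to convert from UTC-1).
Aarav in UTC: 08:00-15:00 (add 1h to convert from UTC-1).
Yuki in UTC: 12:10-21:50 (add 5h to convert from UTC-5).
Ugo: free for 10:10-10:35. Aarav: free for 10:10-10:35. Yuki: not fully free for 10:10-10:35.

Yuki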